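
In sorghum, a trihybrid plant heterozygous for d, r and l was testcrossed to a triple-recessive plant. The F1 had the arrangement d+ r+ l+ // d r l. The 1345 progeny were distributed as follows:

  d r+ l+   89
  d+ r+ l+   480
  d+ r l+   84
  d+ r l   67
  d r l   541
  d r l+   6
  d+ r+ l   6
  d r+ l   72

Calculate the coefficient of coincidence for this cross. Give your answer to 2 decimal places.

0.57

The two rarest classes, d+ r+ l and d r l+, are the double crossovers. Comparing them with the parentals, only the l allele has switched, so l is the middle locus and the order is r – l – d.
r–l: (156 + 12)/1345 = 0.1249; l–d: (156 + 12)/1345 = 0.1249.
Expected DCO frequency = 0.1249 × 0.1249 ≈ 0.01560; observed = 12/1345 ≈ 0.00892.
Coefficient of coincidence = 0.00892/0.01560 ≈ 0.57.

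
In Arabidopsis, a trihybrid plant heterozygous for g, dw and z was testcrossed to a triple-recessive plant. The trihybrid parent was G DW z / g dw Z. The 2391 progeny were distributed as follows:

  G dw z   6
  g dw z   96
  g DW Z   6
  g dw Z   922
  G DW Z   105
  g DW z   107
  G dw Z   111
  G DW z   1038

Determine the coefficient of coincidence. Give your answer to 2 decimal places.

The two rarest classes, G dw z and g DW Z, are the double crossovers. Comparing them with the parentals, only the dw allele has switched, so dw is the middle locus and the order is g – dw – z.
g–dw: (218 + 12)/2391 = 0.0962; dw–z: (201 + 12)/2391 = 0.0891.
Expected DCO frequency = 0.0962 × 0.0891 ≈ 0.00857; observed = 12/2391 ≈ 0.00502.
Coefficient of coincidence = 0.00502/0.00857 ≈ 0.59.

0.59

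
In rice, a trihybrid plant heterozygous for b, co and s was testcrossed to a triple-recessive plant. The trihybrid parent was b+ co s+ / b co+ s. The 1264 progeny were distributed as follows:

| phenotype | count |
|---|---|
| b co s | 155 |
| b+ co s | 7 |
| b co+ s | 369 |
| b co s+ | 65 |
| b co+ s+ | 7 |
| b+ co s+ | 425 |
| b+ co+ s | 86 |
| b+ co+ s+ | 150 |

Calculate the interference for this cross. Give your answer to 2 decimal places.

The two rarest classes, b+ co s and b co+ s+, are the double crossovers. Comparing them with the parentals, only the s allele has switched, so s is the middle locus and the order is co – s – b.
co–s: (305 + 14)/1264 = 0.2524; s–b: (151 + 14)/1264 = 0.1305.
Expected DCO frequency = 0.2524 × 0.1305 ≈ 0.03294; observed = 14/1264 ≈ 0.01108.
Coefficient of coincidence = 0.01108/0.03294 ≈ 0.34; interference = 1 − 0.34 = 0.66.

0.66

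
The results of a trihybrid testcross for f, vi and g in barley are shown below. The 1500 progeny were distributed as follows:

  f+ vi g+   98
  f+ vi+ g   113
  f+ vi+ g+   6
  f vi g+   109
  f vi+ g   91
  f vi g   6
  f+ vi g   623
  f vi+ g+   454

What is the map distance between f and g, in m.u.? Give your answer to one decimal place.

The two most frequent reciprocal classes, f+ vi g and f vi+ g+, are the parental types, so the F1 was f+ vi g / f vi+ g+.
The two rarest classes, f vi g and f+ vi+ g+, are the double crossovers. Comparing them with the parentals, only the f allele has switched, so f is the middle locus and the order is g – f – vi.
Crossovers in the g–f interval produce the single-crossover classes f+ vi g+ and f vi+ g (98 + 91 = 189) plus the double crossovers (12).
RF(g–f) = (189 + 12) / 1500 = 201/1500 = 0.1340 → 13.4 m.u.

13.4 m.u.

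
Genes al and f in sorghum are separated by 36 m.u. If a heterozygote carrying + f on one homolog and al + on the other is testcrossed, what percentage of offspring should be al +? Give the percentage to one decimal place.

A map distance of 36 m.u. corresponds to a recombination frequency of 0.360.
The F1 is + f / al +, so al + is a parental gamete class with expected frequency (1 − r)/2 = 0.640/2 = 0.3200.
That is 0.3200 = 32.0% of the progeny.

32.0%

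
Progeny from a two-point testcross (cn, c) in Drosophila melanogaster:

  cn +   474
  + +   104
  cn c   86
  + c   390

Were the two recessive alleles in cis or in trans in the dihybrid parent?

trans

The two most frequent classes are + c (390) and cn + (474); these are the parental (non-recombinant) types.
So the F1 carried + c on one chromosome and cn + on the other — the recessive alleles are on opposite chromosomes (trans / repulsion).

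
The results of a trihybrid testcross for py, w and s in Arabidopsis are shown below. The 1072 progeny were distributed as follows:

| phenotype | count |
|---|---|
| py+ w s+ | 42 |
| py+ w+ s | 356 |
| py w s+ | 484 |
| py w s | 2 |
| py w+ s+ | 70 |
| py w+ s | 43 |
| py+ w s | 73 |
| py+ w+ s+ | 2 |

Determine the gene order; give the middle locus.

The two most frequent reciprocal classes, py+ w+ s and py w s+, are the parental types, so the F1 was py+ w+ s / py w s+.
The two rarest classes, py+ w+ s+ and py w s, are the double crossovers. Comparing them with the parentals, only the s allele has switched, so s is the middle locus and the order is py – s – w.

s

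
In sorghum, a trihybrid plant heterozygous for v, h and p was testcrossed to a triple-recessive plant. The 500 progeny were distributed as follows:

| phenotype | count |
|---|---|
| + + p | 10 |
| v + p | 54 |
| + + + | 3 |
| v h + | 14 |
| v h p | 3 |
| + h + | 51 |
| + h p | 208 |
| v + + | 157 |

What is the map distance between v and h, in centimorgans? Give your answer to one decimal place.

6.0 centimorgans

The two most frequent reciprocal classes, + h p and v + +, are the parental types, so the F1 was + h p / v + +.
The two rarest classes, v h p and + + +, are the double crossovers. Comparing them with the parentals, only the v allele has switched, so v is the middle locus and the order is p – v – h.
Crossovers in the v–h interval produce the single-crossover classes + + p and v h + (10 + 14 = 24) plus the double crossovers (6).
RF(v–h) = (24 + 6) / 500 = 30/500 = 0.0600 → 6.0 centimorgans.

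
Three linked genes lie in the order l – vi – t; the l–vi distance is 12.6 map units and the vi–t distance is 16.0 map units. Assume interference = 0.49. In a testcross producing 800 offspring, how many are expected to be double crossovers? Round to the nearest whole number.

Map distances give recombination frequencies of 0.126 and 0.160 for the two intervals.
With interference 0.49 (so coincidence = 0.51), expected double-crossover frequency = 0.126 × 0.160 × 0.51 = 0.01028.
Expected number = 0.01028 × 800 = 8.23 ≈ 8.

8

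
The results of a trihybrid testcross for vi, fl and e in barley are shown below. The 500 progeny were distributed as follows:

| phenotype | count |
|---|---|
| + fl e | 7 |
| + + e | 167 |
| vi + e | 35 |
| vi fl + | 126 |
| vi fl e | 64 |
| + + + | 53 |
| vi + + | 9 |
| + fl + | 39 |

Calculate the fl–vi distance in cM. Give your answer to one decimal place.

18.0 cM

The two most frequent reciprocal classes, vi fl + and + + e, are the parental types, so the F1 was vi fl + / + + e.
The two rarest classes, vi + + and + fl e, are the double crossovers. Comparing them with the parentals, only the fl allele has switched, so fl is the middle locus and the order is vi – fl – e.
Crossovers in the vi–fl interval produce the single-crossover classes + fl + and vi + e (39 + 35 = 74) plus the double crossovers (16).
RF(vi–fl) = (74 + 16) / 500 = 90/500 = 0.1800 → 18.0 cM.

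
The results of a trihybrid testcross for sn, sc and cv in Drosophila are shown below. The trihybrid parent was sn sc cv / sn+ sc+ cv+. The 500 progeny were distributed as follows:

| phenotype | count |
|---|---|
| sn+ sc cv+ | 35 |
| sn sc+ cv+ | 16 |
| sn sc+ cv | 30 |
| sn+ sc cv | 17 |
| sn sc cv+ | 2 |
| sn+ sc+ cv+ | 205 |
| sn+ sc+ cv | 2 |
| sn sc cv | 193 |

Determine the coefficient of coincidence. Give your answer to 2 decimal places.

The two rarest classes, sn sc cv+ and sn+ sc+ cv, are the double crossovers. Comparing them with the parentals, only the cv allele has switched, so cv is the middle locus and the order is sc – cv – sn.
sc–cv: (65 + 4)/500 = 0.1380; cv–sn: (33 + 4)/500 = 0.0740.
Expected DCO frequency = 0.1380 × 0.0740 ≈ 0.01021; observed = 4/500 ≈ 0.00800.
Coefficient of coincidence = 0.00800/0.01021 ≈ 0.78.

0.78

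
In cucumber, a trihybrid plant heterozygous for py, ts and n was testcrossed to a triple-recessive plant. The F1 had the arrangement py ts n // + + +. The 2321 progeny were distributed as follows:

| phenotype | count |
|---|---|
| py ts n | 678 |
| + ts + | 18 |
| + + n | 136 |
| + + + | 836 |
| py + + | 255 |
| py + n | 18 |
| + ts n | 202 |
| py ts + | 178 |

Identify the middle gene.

ts

The two rarest classes, py + n and + ts +, are the double crossovers. Comparing them with the parentals, only the ts allele has switched, so ts is the middle locus and the order is py – ts – n.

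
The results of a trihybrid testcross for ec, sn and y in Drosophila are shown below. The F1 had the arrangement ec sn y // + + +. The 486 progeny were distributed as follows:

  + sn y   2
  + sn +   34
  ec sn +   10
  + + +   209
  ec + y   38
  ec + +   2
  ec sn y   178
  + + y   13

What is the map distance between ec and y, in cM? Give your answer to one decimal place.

5.6 cM

The two rarest classes, + sn y and ec + +, are the double crossovers. Comparing them with the parentals, only the ec allele has switched, so ec is the middle locus and the order is y – ec – sn.
Crossovers in the y–ec interval produce the single-crossover classes ec sn + and + + y (10 + 13 = 23) plus the double crossovers (4).
RF(y–ec) = (23 + 4) / 486 = 27/486 = 0.0556 → 5.6 cM.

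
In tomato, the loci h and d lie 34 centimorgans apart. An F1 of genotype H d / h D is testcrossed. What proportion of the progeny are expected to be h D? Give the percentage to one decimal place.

A map distance of 34 centimorgans corresponds to a recombination frequency of 0.340.
The F1 is H d / h D, so h D is a parental gamete class with expected frequency (1 − r)/2 = 0.660/2 = 0.3300.
That is 0.3300 = 33.0% of the progeny.

33.0%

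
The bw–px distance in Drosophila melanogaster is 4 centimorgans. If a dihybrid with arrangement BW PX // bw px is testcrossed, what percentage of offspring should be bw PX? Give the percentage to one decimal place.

2.0%

A map distance of 4 centimorgans corresponds to a recombination frequency of 0.040.
The F1 is BW PX / bw px, so bw PX is a recombinant gamete class with expected frequency r/2 = 0.040/2 = 0.0200.
That is 0.0200 = 2.0% of the progeny.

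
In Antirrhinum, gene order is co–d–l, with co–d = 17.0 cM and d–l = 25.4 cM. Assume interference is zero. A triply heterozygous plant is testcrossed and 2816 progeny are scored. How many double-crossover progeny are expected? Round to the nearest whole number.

122

Map distances give recombination frequencies of 0.170 and 0.254 for the two intervals.
With no interference, expected double-crossover frequency = 0.170 × 0.254 = 0.04318.
Expected number = 0.04318 × 2816 = 121.59 ≈ 122.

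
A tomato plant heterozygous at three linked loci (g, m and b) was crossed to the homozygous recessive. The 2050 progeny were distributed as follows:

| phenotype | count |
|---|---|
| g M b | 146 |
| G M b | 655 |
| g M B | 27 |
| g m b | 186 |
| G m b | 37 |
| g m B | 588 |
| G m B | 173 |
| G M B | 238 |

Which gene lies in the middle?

m

The two most frequent reciprocal classes, G M b and g m B, are the parental types, so the F1 was G M b / g m B.
The two rarest classes, G m b and g M B, are the double crossovers. Comparing them with the parentals, only the m allele has switched, so m is the middle locus and the order is g – m – b.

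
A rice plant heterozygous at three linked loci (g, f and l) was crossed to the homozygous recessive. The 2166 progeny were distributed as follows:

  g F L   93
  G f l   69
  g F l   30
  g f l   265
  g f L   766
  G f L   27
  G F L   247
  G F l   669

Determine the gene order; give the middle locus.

The two most frequent reciprocal classes, G F l and g f L, are the parental types, so the F1 was G F l / g f L.
The two rarest classes, g F l and G f L, are the double crossovers. Comparing them with the parentals, only the g allele has switched, so g is the middle locus and the order is l – g – f.

g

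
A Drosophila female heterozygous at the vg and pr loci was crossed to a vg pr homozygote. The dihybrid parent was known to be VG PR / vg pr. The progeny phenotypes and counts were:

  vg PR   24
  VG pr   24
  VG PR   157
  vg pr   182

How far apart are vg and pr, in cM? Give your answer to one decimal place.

The recombinant classes are VG pr and vg PR: 24 + 24 = 48.
Recombination frequency = 48/387 = 0.1240 ≈ 12.4%, i.e. 12.4 cM.

12.4 cM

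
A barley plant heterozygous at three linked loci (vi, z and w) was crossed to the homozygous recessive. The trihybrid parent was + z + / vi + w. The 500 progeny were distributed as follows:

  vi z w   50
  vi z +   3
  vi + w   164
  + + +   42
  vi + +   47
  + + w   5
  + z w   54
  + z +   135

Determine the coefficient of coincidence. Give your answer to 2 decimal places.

The two rarest classes, vi z + and + + w, are the double crossovers. Comparing them with the parentals, only the vi allele has switched, so vi is the middle locus and the order is z – vi – w.
z–vi: (92 + 8)/500 = 0.2000; vi–w: (101 + 8)/500 = 0.2180.
Expected DCO frequency = 0.2000 × 0.2180 ≈ 0.04360; observed = 8/500 ≈ 0.01600.
Coefficient of coincidence = 0.01600/0.04360 ≈ 0.37.

0.37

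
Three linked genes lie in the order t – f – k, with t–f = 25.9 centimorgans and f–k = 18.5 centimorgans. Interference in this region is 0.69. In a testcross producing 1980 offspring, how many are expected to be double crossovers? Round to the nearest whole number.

Map distances give recombination frequencies of 0.259 and 0.185 for the two intervals.
With interference 0.69 (so coincidence = 0.31), expected double-crossover frequency = 0.259 × 0.185 × 0.31 = 0.01485.
Expected number = 0.01485 × 1980 = 29.41 ≈ 29.

29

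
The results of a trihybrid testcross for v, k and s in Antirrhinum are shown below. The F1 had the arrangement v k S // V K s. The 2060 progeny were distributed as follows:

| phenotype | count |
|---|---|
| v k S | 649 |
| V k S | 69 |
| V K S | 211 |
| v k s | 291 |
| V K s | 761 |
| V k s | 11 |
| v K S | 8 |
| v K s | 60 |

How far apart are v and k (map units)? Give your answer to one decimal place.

The two rarest classes, v K S and V k s, are the double crossovers. Comparing them with the parentals, only the k allele has switched, so k is the middle locus and the order is s – k – v.
Crossovers in the k–v interval produce the single-crossover classes V k S and v K s (69 + 60 = 129) plus the double crossovers (19).
RF(k–v) = (129 + 19) / 2060 = 148/2060 = 0.0718 → 7.2 map units.

7.2 map units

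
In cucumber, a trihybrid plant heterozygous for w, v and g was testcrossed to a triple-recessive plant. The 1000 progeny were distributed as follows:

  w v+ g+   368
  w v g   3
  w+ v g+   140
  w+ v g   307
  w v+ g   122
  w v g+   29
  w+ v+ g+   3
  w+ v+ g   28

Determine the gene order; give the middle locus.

The two most frequent reciprocal classes, w v+ g+ and w+ v g, are the parental types, so the F1 was w v+ g+ / w+ v g.
The two rarest classes, w+ v+ g+ and w v g, are the double crossovers. Comparing them with the parentals, only the w allele has switched, so w is the middle locus and the order is v – w – g.

w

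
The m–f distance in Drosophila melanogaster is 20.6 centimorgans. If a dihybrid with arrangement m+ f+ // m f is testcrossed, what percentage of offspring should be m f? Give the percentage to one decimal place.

A map distance of 20.6 centimorgans corresponds to a recombination frequency of 0.206.
The F1 is m+ f+ / m f, so m f is a parental gamete class with expected frequency (1 − r)/2 = 0.794/2 = 0.3970.
That is 0.3970 = 39.7% of the progeny.

39.7%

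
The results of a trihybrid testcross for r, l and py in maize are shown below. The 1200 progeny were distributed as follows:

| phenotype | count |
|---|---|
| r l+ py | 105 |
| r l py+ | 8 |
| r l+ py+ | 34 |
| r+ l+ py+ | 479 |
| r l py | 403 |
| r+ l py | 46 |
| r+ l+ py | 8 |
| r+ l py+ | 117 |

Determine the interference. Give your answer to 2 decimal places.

The two most frequent reciprocal classes, r l py and r+ l+ py+, are the parental types, so the F1 was r l py / r+ l+ py+.
The two rarest classes, r l py+ and r+ l+ py, are the double crossovers. Comparing them with the parentals, only the py allele has switched, so py is the middle locus and the order is r – py – l.
r–py: (80 + 16)/1200 = 0.0800; py–l: (222 + 16)/1200 = 0.1983.
Expected DCO frequency = 0.0800 × 0.1983 ≈ 0.01586; observed = 16/1200 ≈ 0.01333.
Coefficient of coincidence = 0.01333/0.01586 ≈ 0.84; interference = 1 − 0.84 = 0.16.

0.16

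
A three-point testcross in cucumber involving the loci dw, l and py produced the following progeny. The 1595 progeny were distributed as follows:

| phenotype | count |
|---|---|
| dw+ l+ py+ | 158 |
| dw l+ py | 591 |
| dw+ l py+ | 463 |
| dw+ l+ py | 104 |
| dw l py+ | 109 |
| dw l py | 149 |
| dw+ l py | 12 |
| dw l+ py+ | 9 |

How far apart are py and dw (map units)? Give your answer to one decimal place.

The two most frequent reciprocal classes, dw l+ py and dw+ l py+, are the parental types, so the F1 was dw l+ py / dw+ l py+.
The two rarest classes, dw l+ py+ and dw+ l py, are the double crossovers. Comparing them with the parentals, only the py allele has switched, so py is the middle locus and the order is l – py – dw.
Crossovers in the py–dw interval produce the single-crossover classes dw+ l+ py and dw l py+ (104 + 109 = 213) plus the double crossovers (21).
RF(py–dw) = (213 + 21) / 1595 = 234/1595 = 0.1467 → 14.7 map units.

14.7 map units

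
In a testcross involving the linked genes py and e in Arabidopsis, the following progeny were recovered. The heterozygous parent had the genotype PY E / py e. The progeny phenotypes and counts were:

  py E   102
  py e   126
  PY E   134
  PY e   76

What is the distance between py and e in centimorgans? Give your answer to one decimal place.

The recombinant classes are PY e and py E: 76 + 102 = 178.
Recombination frequency = 178/438 = 0.4064 ≈ 40.6%, i.e. 40.6 centimorgans.

40.6 centimorgans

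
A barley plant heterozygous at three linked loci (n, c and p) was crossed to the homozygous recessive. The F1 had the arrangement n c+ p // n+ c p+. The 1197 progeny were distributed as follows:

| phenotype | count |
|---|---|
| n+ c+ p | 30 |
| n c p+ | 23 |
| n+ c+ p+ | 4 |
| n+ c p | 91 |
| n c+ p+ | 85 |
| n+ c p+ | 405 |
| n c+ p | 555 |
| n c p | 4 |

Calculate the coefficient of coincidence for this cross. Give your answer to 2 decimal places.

The two rarest classes, n c p and n+ c+ p+, are the double crossovers. Comparing them with the parentals, only the c allele has switched, so c is the middle locus and the order is p – c – n.
p–c: (176 + 8)/1197 = 0.1537; c–n: (53 + 8)/1197 = 0.0510.
Expected DCO frequency = 0.1537 × 0.0510 ≈ 0.00784; observed = 8/1197 ≈ 0.00668.
Coefficient of coincidence = 0.00668/0.00784 ≈ 0.85.

0.85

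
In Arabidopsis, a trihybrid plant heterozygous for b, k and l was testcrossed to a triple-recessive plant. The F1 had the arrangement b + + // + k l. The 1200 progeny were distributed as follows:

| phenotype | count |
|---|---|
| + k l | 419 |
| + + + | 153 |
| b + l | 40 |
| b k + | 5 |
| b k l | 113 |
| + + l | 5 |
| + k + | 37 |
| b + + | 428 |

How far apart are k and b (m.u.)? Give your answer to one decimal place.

23.0 m.u.

The two rarest classes, b k + and + + l, are the double crossovers. Comparing them with the parentals, only the k allele has switched, so k is the middle locus and the order is l – k – b.
Crossovers in the k–b interval produce the single-crossover classes + + + and b k l (153 + 113 = 266) plus the double crossovers (10).
RF(k–b) = (266 + 10) / 1200 = 276/1200 = 0.2300 → 23.0 m.u.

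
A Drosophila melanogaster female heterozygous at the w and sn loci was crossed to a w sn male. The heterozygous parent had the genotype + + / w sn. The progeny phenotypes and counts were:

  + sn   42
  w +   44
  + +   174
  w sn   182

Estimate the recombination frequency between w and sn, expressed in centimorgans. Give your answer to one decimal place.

19.5 centimorgans

The recombinant classes are + sn and w +: 42 + 44 = 86.
Recombination frequency = 86/442 = 0.1946 ≈ 19.5%, i.e. 19.5 centimorgans.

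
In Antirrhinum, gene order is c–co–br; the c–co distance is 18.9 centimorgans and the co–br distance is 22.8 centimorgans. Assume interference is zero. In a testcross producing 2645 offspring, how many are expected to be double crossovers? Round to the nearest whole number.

114

Map distances give recombination frequencies of 0.189 and 0.228 for the two intervals.
With no interference, expected double-crossover frequency = 0.189 × 0.228 = 0.04309.
Expected number = 0.04309 × 2645 = 113.98 ≈ 114.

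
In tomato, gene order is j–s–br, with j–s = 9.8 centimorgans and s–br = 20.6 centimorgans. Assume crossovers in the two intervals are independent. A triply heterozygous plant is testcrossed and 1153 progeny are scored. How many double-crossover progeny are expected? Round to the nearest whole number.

23

Map distances give recombination frequencies of 0.098 and 0.206 for the two intervals.
With no interference, expected double-crossover frequency = 0.098 × 0.206 = 0.02019.
Expected number = 0.02019 × 1153 = 23.28 ≈ 23.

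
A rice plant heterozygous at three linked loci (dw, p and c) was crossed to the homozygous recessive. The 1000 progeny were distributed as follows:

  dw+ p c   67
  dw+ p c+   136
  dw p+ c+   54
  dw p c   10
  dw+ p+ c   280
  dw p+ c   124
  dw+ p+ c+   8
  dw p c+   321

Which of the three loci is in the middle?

c

The two most frequent reciprocal classes, dw+ p+ c and dw p c+, are the parental types, so the F1 was dw+ p+ c / dw p c+.
The two rarest classes, dw+ p+ c+ and dw p c, are the double crossovers. Comparing them with the parentals, only the c allele has switched, so c is the middle locus and the order is p – c – dw.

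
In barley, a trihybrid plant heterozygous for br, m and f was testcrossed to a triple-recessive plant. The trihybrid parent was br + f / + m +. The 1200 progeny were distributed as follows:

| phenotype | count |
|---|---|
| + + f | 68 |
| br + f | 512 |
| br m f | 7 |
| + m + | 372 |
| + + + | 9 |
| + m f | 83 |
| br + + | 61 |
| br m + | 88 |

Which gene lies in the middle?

The two rarest classes, br m f and + + +, are the double crossovers. Comparing them with the parentals, only the m allele has switched, so m is the middle locus and the order is br – m – f.

m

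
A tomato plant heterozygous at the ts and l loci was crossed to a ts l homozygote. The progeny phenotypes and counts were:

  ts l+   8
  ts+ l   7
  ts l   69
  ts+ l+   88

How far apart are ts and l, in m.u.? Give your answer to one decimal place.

The two most frequent classes, ts+ l+ (88) and ts l (69), are the parental types, so the F1 was ts+ l+ / ts l.
The recombinant classes are ts+ l and ts l+: 7 + 8 = 15.
Recombination frequency = 15/172 = 0.0872 ≈ 8.7%, i.e. 8.7 m.u.

8.7 m.u.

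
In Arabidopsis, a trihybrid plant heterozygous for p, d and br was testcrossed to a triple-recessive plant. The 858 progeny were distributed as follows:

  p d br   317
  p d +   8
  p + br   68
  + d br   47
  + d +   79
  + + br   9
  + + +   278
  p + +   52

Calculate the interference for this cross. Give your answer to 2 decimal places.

0.23

The two most frequent reciprocal classes, + + + and p d br, are the parental types, so the F1 was + + + / p d br.
The two rarest classes, + + br and p d +, are the double crossovers. Comparing them with the parentals, only the br allele has switched, so br is the middle locus and the order is p – br – d.
p–br: (99 + 17)/858 = 0.1352; br–d: (147 + 17)/858 = 0.1911.
Expected DCO frequency = 0.1352 × 0.1911 ≈ 0.02584; observed = 17/858 ≈ 0.01981.
Coefficient of coincidence = 0.01981/0.02584 ≈ 0.77; interference = 1 − 0.77 = 0.23.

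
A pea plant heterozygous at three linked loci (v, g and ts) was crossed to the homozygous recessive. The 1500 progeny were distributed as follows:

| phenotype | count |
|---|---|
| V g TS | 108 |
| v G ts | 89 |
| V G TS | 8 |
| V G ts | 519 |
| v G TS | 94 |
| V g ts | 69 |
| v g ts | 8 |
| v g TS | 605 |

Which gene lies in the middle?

The two most frequent reciprocal classes, V G ts and v g TS, are the parental types, so the F1 was V G ts / v g TS.
The two rarest classes, V G TS and v g ts, are the double crossovers. Comparing them with the parentals, only the ts allele has switched, so ts is the middle locus and the order is g – ts – v.

ts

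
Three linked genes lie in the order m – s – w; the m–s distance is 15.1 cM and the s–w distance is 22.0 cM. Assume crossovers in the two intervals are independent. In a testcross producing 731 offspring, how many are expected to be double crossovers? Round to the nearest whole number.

24

Map distances give recombination frequencies of 0.151 and 0.220 for the two intervals.
With no interference, expected double-crossover frequency = 0.151 × 0.220 = 0.03322.
Expected number = 0.03322 × 731 = 24.28 ≈ 24.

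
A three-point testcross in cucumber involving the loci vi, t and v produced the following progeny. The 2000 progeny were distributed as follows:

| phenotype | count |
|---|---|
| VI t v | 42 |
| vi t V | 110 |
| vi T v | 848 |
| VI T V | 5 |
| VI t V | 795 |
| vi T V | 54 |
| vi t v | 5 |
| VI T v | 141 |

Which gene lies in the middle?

The two most frequent reciprocal classes, VI t V and vi T v, are the parental types, so the F1 was VI t V / vi T v.
The two rarest classes, VI T V and vi t v, are the double crossovers. Comparing them with the parentals, only the t allele has switched, so t is the middle locus and the order is v – t – vi.

t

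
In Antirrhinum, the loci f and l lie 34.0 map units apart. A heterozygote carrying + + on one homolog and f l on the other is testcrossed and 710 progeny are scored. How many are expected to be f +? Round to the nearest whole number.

A map distance of 34.0 map units corresponds to a recombination frequency of 0.340.
The F1 is + + / f l, so f + is a recombinant gamete class with expected frequency r/2 = 0.340/2 = 0.1700.
Expected number = 0.1700 × 710 = 120.70 ≈ 121.

121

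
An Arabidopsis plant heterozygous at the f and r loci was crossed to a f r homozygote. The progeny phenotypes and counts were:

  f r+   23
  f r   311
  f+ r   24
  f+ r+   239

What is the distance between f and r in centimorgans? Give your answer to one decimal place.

7.9 centimorgans

The two most frequent classes, f+ r+ (239) and f r (311), are the parental types, so the F1 was f+ r+ / f r.
The recombinant classes are f+ r and f r+: 24 + 23 = 47.
Recombination frequency = 47/597 = 0.0787 ≈ 7.9%, i.e. 7.9 centimorgans.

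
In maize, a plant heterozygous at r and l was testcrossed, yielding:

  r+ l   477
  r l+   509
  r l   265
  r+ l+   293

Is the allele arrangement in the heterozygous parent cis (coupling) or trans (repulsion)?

trans

The two most frequent classes are r+ l (477) and r l+ (509); these are the parental (non-recombinant) types.
So the F1 carried r+ l on one chromosome and r l+ on the other — the recessive alleles are on opposite chromosomes (trans / repulsion).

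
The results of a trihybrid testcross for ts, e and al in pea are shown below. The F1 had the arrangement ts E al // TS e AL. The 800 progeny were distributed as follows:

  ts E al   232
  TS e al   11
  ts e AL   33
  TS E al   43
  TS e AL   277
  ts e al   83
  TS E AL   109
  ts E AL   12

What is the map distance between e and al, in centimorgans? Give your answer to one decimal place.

26.9 centimorgans

The two rarest classes, ts E AL and TS e al, are the double crossovers. Comparing them with the parentals, only the al allele has switched, so al is the middle locus and the order is e – al – ts.
Crossovers in the e–al interval produce the single-crossover classes ts e al and TS E AL (83 + 109 = 192) plus the double crossovers (23).
RF(e–al) = (192 + 23) / 800 = 215/800 = 0.2687 → 26.9 centimorgans.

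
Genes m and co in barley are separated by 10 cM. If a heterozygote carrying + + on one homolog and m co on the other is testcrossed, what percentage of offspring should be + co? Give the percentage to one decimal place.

A map distance of 10 cM corresponds to a recombination frequency of 0.100.
The F1 is + + / m co, so + co is a recombinant gamete class with expected frequency r/2 = 0.100/2 = 0.0500.
That is 0.0500 = 5.0% of the progeny.

5.0%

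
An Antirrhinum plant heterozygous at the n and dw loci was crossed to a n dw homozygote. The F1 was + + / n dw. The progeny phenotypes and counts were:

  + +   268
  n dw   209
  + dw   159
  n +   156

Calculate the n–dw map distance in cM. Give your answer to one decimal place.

39.8 cM

The recombinant classes are + dw and n +: 159 + 156 = 315.
Recombination frequency = 315/792 = 0.3977 ≈ 39.8%, i.e. 39.8 cM.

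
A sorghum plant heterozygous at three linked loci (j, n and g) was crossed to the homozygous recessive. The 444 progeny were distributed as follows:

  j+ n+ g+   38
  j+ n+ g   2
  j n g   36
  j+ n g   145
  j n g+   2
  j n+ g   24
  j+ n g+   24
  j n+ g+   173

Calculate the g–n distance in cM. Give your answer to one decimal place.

The two most frequent reciprocal classes, j+ n g and j n+ g+, are the parental types, so the F1 was j+ n g / j n+ g+.
The two rarest classes, j+ n+ g and j n g+, are the double crossovers. Comparing them with the parentals, only the n allele has switched, so n is the middle locus and the order is g – n – j.
Crossovers in the g–n interval produce the single-crossover classes j+ n g+ and j n+ g (24 + 24 = 48) plus the double crossovers (4).
RF(g–n) = (48 + 4) / 444 = 52/444 = 0.1171 → 11.7 cM.

11.7 cM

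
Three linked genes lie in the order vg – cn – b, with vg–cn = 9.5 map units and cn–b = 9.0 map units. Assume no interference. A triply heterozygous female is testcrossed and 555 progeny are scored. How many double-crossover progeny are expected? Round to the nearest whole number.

Map distances give recombination frequencies of 0.095 and 0.090 for the two intervals.
With no interference, expected double-crossover frequency = 0.095 × 0.090 = 0.00855.
Expected number = 0.00855 × 555 = 4.75 ≈ 5.

5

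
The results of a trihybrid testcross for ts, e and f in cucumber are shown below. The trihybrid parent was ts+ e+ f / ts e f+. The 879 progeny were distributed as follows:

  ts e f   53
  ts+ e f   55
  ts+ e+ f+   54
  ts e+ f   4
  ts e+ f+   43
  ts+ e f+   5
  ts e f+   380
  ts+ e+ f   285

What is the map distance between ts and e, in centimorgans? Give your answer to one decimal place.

The two rarest classes, ts e+ f and ts+ e f+, are the double crossovers. Comparing them with the parentals, only the ts allele has switched, so ts is the middle locus and the order is e – ts – f.
Crossovers in the e–ts interval produce the single-crossover classes ts+ e f and ts e+ f+ (55 + 43 = 98) plus the double crossovers (9).
RF(e–ts) = (98 + 9) / 879 = 107/879 = 0.1217 → 12.2 centimorgans.

12.2 centimorgans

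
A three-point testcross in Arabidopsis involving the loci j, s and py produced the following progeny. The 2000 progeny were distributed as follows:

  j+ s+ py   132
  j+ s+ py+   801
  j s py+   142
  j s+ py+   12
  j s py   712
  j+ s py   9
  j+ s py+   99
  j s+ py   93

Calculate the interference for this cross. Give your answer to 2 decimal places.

The two most frequent reciprocal classes, j+ s+ py+ and j s py, are the parental types, so the F1 was j+ s+ py+ / j s py.
The two rarest classes, j s+ py+ and j+ s py, are the double crossovers. Comparing them with the parentals, only the j allele has switched, so j is the middle locus and the order is s – j – py.
s–j: (192 + 21)/2000 = 0.1065; j–py: (274 + 21)/2000 = 0.1475.
Expected DCO frequency = 0.1065 × 0.1475 ≈ 0.01571; observed = 21/2000 ≈ 0.01050.
Coefficient of coincidence = 0.01050/0.01571 ≈ 0.67; interference = 1 − 0.67 = 0.33.

0.33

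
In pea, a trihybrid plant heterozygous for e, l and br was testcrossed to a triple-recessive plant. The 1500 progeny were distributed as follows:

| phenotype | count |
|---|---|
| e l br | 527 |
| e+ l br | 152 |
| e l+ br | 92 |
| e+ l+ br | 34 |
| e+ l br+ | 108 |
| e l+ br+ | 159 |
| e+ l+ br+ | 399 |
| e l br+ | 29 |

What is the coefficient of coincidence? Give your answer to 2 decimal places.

The two most frequent reciprocal classes, e l br and e+ l+ br+, are the parental types, so the F1 was e l br / e+ l+ br+.
The two rarest classes, e l br+ and e+ l+ br, are the double crossovers. Comparing them with the parentals, only the br allele has switched, so br is the middle locus and the order is l – br – e.
l–br: (200 + 63)/1500 = 0.1753; br–e: (311 + 63)/1500 = 0.2493.
Expected DCO frequency = 0.1753 × 0.2493 ≈ 0.04370; observed = 63/1500 ≈ 0.04200.
Coefficient of coincidence = 0.04200/0.04370 ≈ 0.96.

0.96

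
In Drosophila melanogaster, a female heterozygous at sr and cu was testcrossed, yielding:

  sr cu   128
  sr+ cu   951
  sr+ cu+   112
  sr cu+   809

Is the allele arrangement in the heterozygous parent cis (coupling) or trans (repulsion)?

trans

The two most frequent classes are sr+ cu (951) and sr cu+ (809); these are the parental (non-recombinant) types.
So the F1 carried sr+ cu on one chromosome and sr cu+ on the other — the recessive alleles are on opposite chromosomes (trans / repulsion).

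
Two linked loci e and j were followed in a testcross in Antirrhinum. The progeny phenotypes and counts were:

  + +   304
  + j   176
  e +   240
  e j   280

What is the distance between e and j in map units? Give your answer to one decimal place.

The two most frequent classes, + + (304) and e j (280), are the parental types, so the F1 was + + / e j.
The recombinant classes are + j and e +: 176 + 240 = 416.
Recombination frequency = 416/1000 = 0.4160 ≈ 41.6%, i.e. 41.6 map units.

41.6 map units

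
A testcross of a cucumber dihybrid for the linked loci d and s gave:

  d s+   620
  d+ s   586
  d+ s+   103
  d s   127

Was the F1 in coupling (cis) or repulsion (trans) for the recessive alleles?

The two most frequent classes are d+ s (586) and d s+ (620); these are the parental (non-recombinant) types.
So the F1 carried d+ s on one chromosome and d s+ on the other — the recessive alleles are on opposite chromosomes (trans / repulsion).

trans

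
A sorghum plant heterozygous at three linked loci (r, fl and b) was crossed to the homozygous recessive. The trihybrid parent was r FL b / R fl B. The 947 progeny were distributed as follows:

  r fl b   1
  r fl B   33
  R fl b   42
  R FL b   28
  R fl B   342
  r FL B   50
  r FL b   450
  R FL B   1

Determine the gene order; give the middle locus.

The two rarest classes, r fl b and R FL B, are the double crossovers. Comparing them with the parentals, only the fl allele has switched, so fl is the middle locus and the order is r – fl – b.

fl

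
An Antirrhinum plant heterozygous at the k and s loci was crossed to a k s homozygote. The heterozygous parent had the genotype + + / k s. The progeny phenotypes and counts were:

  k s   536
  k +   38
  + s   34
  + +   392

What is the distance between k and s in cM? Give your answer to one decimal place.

The recombinant classes are + s and k +: 34 + 38 = 72.
Recombination frequency = 72/1000 = 0.0720 ≈ 7.2%, i.e. 7.2 cM.

7.2 cM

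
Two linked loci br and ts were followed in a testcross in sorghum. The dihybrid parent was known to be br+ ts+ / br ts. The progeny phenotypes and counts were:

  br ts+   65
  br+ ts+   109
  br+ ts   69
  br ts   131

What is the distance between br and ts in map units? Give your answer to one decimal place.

The recombinant classes are br+ ts and br ts+: 69 + 65 = 134.
Recombination frequency = 134/374 = 0.3583 ≈ 35.8%, i.e. 35.8 map units.

35.8 map units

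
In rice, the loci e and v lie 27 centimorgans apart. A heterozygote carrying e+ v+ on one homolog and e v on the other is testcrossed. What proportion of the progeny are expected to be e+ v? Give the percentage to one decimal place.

13.5%

A map distance of 27 centimorgans corresponds to a recombination frequency of 0.270.
The F1 is e+ v+ / e v, so e+ v is a recombinant gamete class with expected frequency r/2 = 0.270/2 = 0.1350.
That is 0.1350 = 13.5% of the progeny.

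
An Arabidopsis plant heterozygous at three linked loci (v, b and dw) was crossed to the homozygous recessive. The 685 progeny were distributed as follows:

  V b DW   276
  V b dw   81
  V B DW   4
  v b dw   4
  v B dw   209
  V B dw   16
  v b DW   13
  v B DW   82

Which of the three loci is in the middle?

b

The two most frequent reciprocal classes, V b DW and v B dw, are the parental types, so the F1 was V b DW / v B dw.
The two rarest classes, V B DW and v b dw, are the double crossovers. Comparing them with the parentals, only the b allele has switched, so b is the middle locus and the order is dw – b – v.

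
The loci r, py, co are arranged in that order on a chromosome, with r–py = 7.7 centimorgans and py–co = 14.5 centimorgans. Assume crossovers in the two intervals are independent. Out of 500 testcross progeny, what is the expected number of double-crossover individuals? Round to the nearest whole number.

6

Map distances give recombination frequencies of 0.077 and 0.145 for the two intervals.
With no interference, expected double-crossover frequency = 0.077 × 0.145 = 0.01116.
Expected number = 0.01116 × 500 = 5.58 ≈ 6.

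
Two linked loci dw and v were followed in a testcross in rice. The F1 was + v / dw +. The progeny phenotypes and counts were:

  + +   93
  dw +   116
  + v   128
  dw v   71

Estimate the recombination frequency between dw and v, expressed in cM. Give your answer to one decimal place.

The recombinant classes are + + and dw v: 93 + 71 = 164.
Recombination frequency = 164/408 = 0.4020 ≈ 40.2%, i.e. 40.2 cM.

40.2 cM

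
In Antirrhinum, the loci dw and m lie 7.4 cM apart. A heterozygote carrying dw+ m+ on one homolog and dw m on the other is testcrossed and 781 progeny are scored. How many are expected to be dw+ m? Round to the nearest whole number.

29

A map distance of 7.4 cM corresponds to a recombination frequency of 0.074.
The F1 is dw+ m+ / dw m, so dw+ m is a recombinant gamete class with expected frequency r/2 = 0.074/2 = 0.0370.
Expected number = 0.0370 × 781 = 28.90 ≈ 29.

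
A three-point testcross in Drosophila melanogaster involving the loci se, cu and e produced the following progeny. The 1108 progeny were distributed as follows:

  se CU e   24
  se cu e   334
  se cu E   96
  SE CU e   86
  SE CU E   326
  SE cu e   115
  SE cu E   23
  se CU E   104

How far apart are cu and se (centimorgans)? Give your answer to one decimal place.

The two most frequent reciprocal classes, SE CU E and se cu e, are the parental types, so the F1 was SE CU E / se cu e.
The two rarest classes, SE cu E and se CU e, are the double crossovers. Comparing them with the parentals, only the cu allele has switched, so cu is the middle locus and the order is se – cu – e.
Crossovers in the se–cu interval produce the single-crossover classes se CU E and SE cu e (104 + 115 = 219) plus the double crossovers (47).
RF(se–cu) = (219 + 47) / 1108 = 266/1108 = 0.2401 → 24.0 centimorgans.

24.0 centimorgans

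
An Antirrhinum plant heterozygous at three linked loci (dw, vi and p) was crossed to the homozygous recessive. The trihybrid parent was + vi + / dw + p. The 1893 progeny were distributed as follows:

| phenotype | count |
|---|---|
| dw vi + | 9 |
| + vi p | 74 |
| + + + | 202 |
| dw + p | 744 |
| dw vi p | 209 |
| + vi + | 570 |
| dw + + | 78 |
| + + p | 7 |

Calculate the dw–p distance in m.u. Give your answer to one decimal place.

8.9 m.u.

The two rarest classes, dw vi + and + + p, are the double crossovers. Comparing them with the parentals, only the dw allele has switched, so dw is the middle locus and the order is p – dw – vi.
Crossovers in the p–dw interval produce the single-crossover classes + vi p and dw + + (74 + 78 = 152) plus the double crossovers (16).
RF(p–dw) = (152 + 16) / 1893 = 168/1893 = 0.0887 → 8.9 m.u.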